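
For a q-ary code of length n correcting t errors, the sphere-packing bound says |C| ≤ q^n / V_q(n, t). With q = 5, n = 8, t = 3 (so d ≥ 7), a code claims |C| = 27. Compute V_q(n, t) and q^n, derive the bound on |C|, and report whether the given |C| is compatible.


V_q(n, t) = 4065, q^n = 390625, Hamming bound = 96, |C| = 27 ≤ bound (satisfied).

Step 1: Compute V_q(n, t) = Σ_{j=0}^3 C(n, j) (q−1)^j.
  j = 0: C(8,0)·(4)^0 = 1·1 = 1.
  j = 1: C(8,1)·(4)^1 = 8·4 = 32.
  j = 2: C(8,2)·(4)^2 = 28·16 = 448.
  j = 3: C(8,3)·(4)^3 = 56·64 = 3584.
  V_q(n, t) = 1 + 32 + 448 + 3584 = 4065.
Step 2: q^n = 5^8 = 390625.
Step 3: Hamming bound ⌊q^n / V_q(n,t)⌋ = ⌊390625/4065⌋ = 96.
Step 4: Compare |C| = 27 to 96: satisfied.
The claimed |C| lies below the Hamming bound.


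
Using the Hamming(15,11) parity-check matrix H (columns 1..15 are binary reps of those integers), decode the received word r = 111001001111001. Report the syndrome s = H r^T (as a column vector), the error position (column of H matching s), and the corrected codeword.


s = (1, 1, 0, 1)^T, error position = 13, corrected codeword c = 111001001111101

Compute s = H r^T mod 2 one row at a time:
  s_1 = 0 + 1 + 1 + 1 + 1 + 0 + 0 + 1 = 5 ≡ 1 (mod 2).
  s_2 = 0 + 0 + 1 + 0 + 1 + 0 + 0 + 1 = 3 ≡ 1 (mod 2).
  s_3 = 1 + 1 + 1 + 0 + 1 + 1 + 0 + 1 = 6 ≡ 0 (mod 2).
  s_4 = 1 + 1 + 0 + 0 + 1 + 1 + 0 + 1 = 5 ≡ 1 (mod 2).
s = (1, 1, 0, 1)^T — this equals column 13 of H (binary 1101), so error is at position 13.
Correct: flip bit 13 of r = 111001001111001 to get c = 111001001111101.


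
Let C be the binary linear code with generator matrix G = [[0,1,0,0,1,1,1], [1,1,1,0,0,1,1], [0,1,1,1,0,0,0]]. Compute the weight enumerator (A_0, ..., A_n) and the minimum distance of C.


Weight distribution: A_0 = 1, A_3 = 2, A_4 = 3, A_5 = 2. Minimum distance d = 3.

Enumerate all 2^3 = 8 messages m ∈ F_2^3.
For each, compute codeword c = mG in F_2^7, then tally its weight.
  m = 000 → c = 0000000, weight = 0.
  m = 100 → c = 0100111, weight = 4.
  m = 010 → c = 1110011, weight = 5.
  m = 110 → c = 1010100, weight = 3.
  m = 001 → c = 0111000, weight = 3.
  m = 101 → c = 0011111, weight = 5.
  m = 011 → c = 1001011, weight = 4.
  m = 111 → c = 1101100, weight = 4.
Tally weights:
  weight 0: 1 codewords.
  weight 3: 2 codewords.
  weight 4: 3 codewords.
  weight 5: 2 codewords.
Minimum distance d = smallest w > 0 with A_w > 0 = 3.
Sanity: Σ A_w = 8 = 2^3 = 8 ✓.


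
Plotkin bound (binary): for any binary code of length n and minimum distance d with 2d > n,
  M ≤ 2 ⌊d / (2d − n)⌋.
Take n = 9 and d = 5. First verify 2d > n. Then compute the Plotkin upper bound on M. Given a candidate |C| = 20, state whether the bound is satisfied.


Plotkin bound M ≤ 10; given |C| = 20 > bound (violated).

Check applicability: 2d = 10, n = 9.
2d − n = 1 > 0, so Plotkin applies.
Compute d/(2d−n) = 5/1 ≈ 5.0000.
⌊d/(2d−n)⌋ = 5.
Plotkin bound: M ≤ 2·5 = 10.
Given |C| = 20, check: VIOLATED.
This |C| is above the Plotkin bound, so no binary code with n = 9, d = 5 and 20 codewords exists.


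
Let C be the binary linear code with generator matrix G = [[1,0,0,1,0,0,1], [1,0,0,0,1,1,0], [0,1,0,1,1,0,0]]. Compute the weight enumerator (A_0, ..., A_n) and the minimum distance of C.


Weight distribution: A_0 = 1, A_3 = 4, A_4 = 3. Minimum distance d = 3.

Enumerate all 2^3 = 8 messages m ∈ F_2^3.
For each, compute codeword c = mG in F_2^7, then tally its weight.
  m = 000 → c = 0000000, weight = 0.
  m = 100 → c = 1001001, weight = 3.
  m = 010 → c = 1000110, weight = 3.
  m = 110 → c = 0001111, weight = 4.
  m = 001 → c = 0101100, weight = 3.
  m = 101 → c = 1100101, weight = 4.
  m = 011 → c = 1101010, weight = 4.
  m = 111 → c = 0100011, weight = 3.
Tally weights:
  weight 0: 1 codewords.
  weight 3: 4 codewords.
  weight 4: 3 codewords.
Minimum distance d = smallest w > 0 with A_w > 0 = 3.
Sanity: Σ A_w = 8 = 2^3 = 8 ✓.


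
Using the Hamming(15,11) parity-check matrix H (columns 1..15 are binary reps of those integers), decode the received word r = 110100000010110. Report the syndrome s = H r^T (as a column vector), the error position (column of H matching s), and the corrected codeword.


s = (1, 1, 1, 1)^T, error position = 15, corrected codeword c = 110100000010111

Compute s = H r^T mod 2 one row at a time:
  s_1 = 0 + 0 + 0 + 1 + 0 + 1 + 1 + 0 = 3 ≡ 1 (mod 2).
  s_2 = 1 + 0 + 0 + 0 + 0 + 1 + 1 + 0 = 3 ≡ 1 (mod 2).
  s_3 = 1 + 0 + 0 + 0 + 0 + 1 + 1 + 0 = 3 ≡ 1 (mod 2).
  s_4 = 1 + 0 + 0 + 0 + 0 + 1 + 1 + 0 = 3 ≡ 1 (mod 2).
s = (1, 1, 1, 1)^T — this equals column 15 of H (binary 1111), so error is at position 15.
Correct: flip bit 15 of r = 110100000010110 to get c = 110100000010111.


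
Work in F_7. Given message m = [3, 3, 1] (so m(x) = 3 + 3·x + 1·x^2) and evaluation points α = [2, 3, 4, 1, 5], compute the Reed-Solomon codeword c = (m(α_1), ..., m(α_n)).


c = [6, 0, 3, 0, 1]

Message polynomial: m(x) = 3 + 3·x + 1·x^2 (mod 7).
For each evaluation point α_i, compute m(α_i) mod 7:
  α_1 = 2: Horner steps 1 → 5 → 6, so m(2) = 6.
  α_2 = 3: Horner steps 1 → 6 → 0, so m(3) = 0.
  α_3 = 4: Horner steps 1 → 0 → 3, so m(4) = 3.
  α_4 = 1: Horner steps 1 → 4 → 0, so m(1) = 0.
  α_5 = 5: Horner steps 1 → 1 → 1, so m(5) = 1.
Codeword c = [6, 0, 3, 0, 1] ∈ F_7^5.


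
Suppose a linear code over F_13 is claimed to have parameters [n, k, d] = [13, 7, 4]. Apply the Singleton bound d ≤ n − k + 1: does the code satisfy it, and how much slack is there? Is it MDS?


Singleton RHS = n − k + 1 = 7, slack = 3, bound satisfied, not MDS.

Singleton bound: d ≤ n − k + 1.
Here n = 13, k = 7, so n − k + 1 = 7.
Given d = 4, check d ≤ 7: YES.
Slack = (n − k + 1) − d = 3.
The code is NOT MDS (slack = 3 > 0).
Description: the claimed parameters are [13, 7, 4]_13; such a code would be non-MDS.


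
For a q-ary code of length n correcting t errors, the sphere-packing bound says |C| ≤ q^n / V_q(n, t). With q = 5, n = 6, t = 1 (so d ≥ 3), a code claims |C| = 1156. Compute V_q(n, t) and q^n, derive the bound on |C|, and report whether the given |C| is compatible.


V_q(n, t) = 25, q^n = 15625, Hamming bound = 625, |C| = 1156 > bound (violated).

Step 1: Compute V_q(n, t) = Σ_{j=0}^1 C(n, j) (q−1)^j.
  j = 0: C(6,0)·(4)^0 = 1·1 = 1.
  j = 1: C(6,1)·(4)^1 = 6·4 = 24.
  V_q(n, t) = 1 + 24 = 25.
Step 2: q^n = 5^6 = 15625.
Step 3: Hamming bound ⌊q^n / V_q(n,t)⌋ = ⌊15625/25⌋ = 625.
Step 4: Compare |C| = 1156 to 625: violated.
The claimed |C| lies above the Hamming bound, so no 5-ary code of length 6 with d ≥ 3 can have 1156 codewords.


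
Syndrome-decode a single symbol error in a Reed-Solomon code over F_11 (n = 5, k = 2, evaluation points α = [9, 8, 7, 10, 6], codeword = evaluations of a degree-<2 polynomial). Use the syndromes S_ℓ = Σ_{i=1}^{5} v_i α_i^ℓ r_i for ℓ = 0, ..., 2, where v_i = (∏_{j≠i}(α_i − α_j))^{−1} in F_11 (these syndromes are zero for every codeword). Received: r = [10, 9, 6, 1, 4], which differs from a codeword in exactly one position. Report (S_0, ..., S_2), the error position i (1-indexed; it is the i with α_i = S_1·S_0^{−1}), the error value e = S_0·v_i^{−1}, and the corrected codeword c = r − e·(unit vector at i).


S = (3, 2, 5), error at position 2, error magnitude e = 1, c = [10, 8, 6, 1, 4].

Step 1: column multipliers v_i = (∏_{j≠i}(α_i − α_j))^{−1} mod 11.
  i = 1 (α = 9): (9−8)(9−7)(9−10)(9−6) = 1·2·(−1)·3 = −6 ≡ 5, so v_1 = 5^{−1} = 9 (mod 11).
  i = 2 (α = 8): (8−9)(8−7)(8−10)(8−6) = (−1)·1·(−2)·2 = 4 ≡ 4, so v_2 = 4^{−1} = 3 (mod 11).
  i = 3 (α = 7): (7−9)(7−8)(7−10)(7−6) = (−2)·(−1)·(−3)·1 = −6 ≡ 5, so v_3 = 5^{−1} = 9 (mod 11).
  i = 4 (α = 10): (10−9)(10−8)(10−7)(10−6) = 1·2·3·4 = 24 ≡ 2, so v_4 = 2^{−1} = 6 (mod 11).
  i = 5 (α = 6): (6−9)(6−8)(6−7)(6−10) = (−3)·(−2)·(−1)·(−4) = 24 ≡ 2, so v_5 = 2^{−1} = 6 (mod 11).
  v = [9, 3, 9, 6, 6].
Step 2: syndromes of r = [10, 9, 6, 1, 4] (all sums mod 11).
  S_0 = Σ v_i r_i = 9·10 + 3·9 + 9·6 + 6·1 + 6·4 = 201 ≡ 3.
  S_1 = Σ v_i α_i r_i = 9·9·10 + 3·8·9 + 9·7·6 + 6·10·1 + 6·6·4 = 1608 ≡ 2.
  α_i^2 mod 11 = [4, 9, 5, 1, 3].
  S_2 = Σ v_i α_i^2 r_i = 9·4·10 + 3·9·9 + 9·5·6 + 6·1·1 + 6·3·4 = 951 ≡ 5.
  S = (3, 2, 5) ≠ 0, so r is not a codeword (an error is present).
Step 3: locate the error. For a single error e at position i, S_ℓ = v_i·e·α_i^ℓ, so α_err = S_1/S_0.
  S_0^{−1} = 3^{−1} = 4 (mod 11), so α_err = 2·4 = 8 ≡ 8 = α_2. Error position i = 2.
  Consistency check: S_2/S_1 = 5·6 = 30 ≡ 8 = α_err ✓ (single-error assumption holds).
Step 4: error magnitude e = S_0/v_2 = S_0·∏_{j≠2}(α_2 − α_j) = 3·4 = 12 ≡ 1 (mod 11).
Step 5: correct position 2: c_2 = r_2 − e = 9 − 1 ≡ 8 (mod 11). Hence c = [10, 8, 6, 1, 4].
  Check: interpolating c through the α_i gives m(x) = 3 + 2·x (degree < 2) with m(α_i) = c_i for every i, so c is indeed a codeword.


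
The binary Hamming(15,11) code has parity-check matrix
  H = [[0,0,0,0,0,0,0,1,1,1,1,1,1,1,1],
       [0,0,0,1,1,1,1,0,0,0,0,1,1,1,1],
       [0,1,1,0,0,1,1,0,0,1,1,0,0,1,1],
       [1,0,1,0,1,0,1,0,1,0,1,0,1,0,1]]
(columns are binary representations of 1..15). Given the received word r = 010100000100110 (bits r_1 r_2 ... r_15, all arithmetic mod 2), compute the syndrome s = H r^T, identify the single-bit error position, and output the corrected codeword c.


s = (1, 1, 1, 1)^T, error position = 15, corrected codeword c = 010100000100111

Compute s = H r^T mod 2 one row at a time:
  s_1 = 0 + 0 + 1 + 0 + 0 + 1 + 1 + 0 = 3 ≡ 1 (mod 2).
  s_2 = 1 + 0 + 0 + 0 + 0 + 1 + 1 + 0 = 3 ≡ 1 (mod 2).
  s_3 = 1 + 0 + 0 + 0 + 1 + 0 + 1 + 0 = 3 ≡ 1 (mod 2).
  s_4 = 0 + 0 + 0 + 0 + 0 + 0 + 1 + 0 = 1 ≡ 1 (mod 2).
s = (1, 1, 1, 1)^T — this equals column 15 of H (binary 1111), so error is at position 15.
Correct: flip bit 15 of r = 010100000100110 to get c = 010100000100111.


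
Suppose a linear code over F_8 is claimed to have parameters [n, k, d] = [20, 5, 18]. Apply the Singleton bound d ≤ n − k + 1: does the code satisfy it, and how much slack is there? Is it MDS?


Singleton RHS = n − k + 1 = 16, slack = -2, bound violated (no such code; not MDS).

Singleton bound: d ≤ n − k + 1.
Here n = 20, k = 5, so n − k + 1 = 16.
Given d = 18, check d ≤ 16: NO.
Slack = (n − k + 1) − d = -2.
The slack is negative: d = 18 exceeds n − k + 1 = 16 by 2, so the Singleton bound is violated and no linear [20, 5, 18]_8 code can exist. In particular it is not MDS (MDS requires d = n − k + 1 exactly).
Description: the claimed parameters are [20, 5, 18]_8; such a code would be impossible (violates the Singleton bound).


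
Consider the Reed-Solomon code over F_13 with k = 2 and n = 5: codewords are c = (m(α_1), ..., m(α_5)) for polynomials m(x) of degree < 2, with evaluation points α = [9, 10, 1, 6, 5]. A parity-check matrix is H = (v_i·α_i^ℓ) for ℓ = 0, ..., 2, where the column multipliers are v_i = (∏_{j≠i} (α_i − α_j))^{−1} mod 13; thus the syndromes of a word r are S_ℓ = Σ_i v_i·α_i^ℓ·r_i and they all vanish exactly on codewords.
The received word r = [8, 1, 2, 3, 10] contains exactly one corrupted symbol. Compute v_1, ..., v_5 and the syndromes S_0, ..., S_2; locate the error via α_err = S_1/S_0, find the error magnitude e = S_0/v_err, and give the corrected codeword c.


S = (12, 12, 12), error at position 3, error magnitude e = 3, c = [8, 1, 12, 3, 10].

Step 1: column multipliers v_i = (∏_{j≠i}(α_i − α_j))^{−1} mod 13.
  i = 1 (α = 9): (9−10)(9−1)(9−6)(9−5) = (−1)·8·3·4 = −96 ≡ 8, so v_1 = 8^{−1} = 5 (mod 13).
  i = 2 (α = 10): (10−9)(10−1)(10−6)(10−5) = 1·9·4·5 = 180 ≡ 11, so v_2 = 11^{−1} = 6 (mod 13).
  i = 3 (α = 1): (1−9)(1−10)(1−6)(1−5) = (−8)·(−9)·(−5)·(−4) = 1440 ≡ 10, so v_3 = 10^{−1} = 4 (mod 13).
  i = 4 (α = 6): (6−9)(6−10)(6−1)(6−5) = (−3)·(−4)·5·1 = 60 ≡ 8, so v_4 = 8^{−1} = 5 (mod 13).
  i = 5 (α = 5): (5−9)(5−10)(5−1)(5−6) = (−4)·(−5)·4·(−1) = −80 ≡ 11, so v_5 = 11^{−1} = 6 (mod 13).
  v = [5, 6, 4, 5, 6].
Step 2: syndromes of r = [8, 1, 2, 3, 10] (all sums mod 13).
  S_0 = Σ v_i r_i = 5·8 + 6·1 + 4·2 + 5·3 + 6·10 = 129 ≡ 12.
  S_1 = Σ v_i α_i r_i = 5·9·8 + 6·10·1 + 4·1·2 + 5·6·3 + 6·5·10 = 818 ≡ 12.
  α_i^2 mod 13 = [3, 9, 1, 10, 12].
  S_2 = Σ v_i α_i^2 r_i = 5·3·8 + 6·9·1 + 4·1·2 + 5·10·3 + 6·12·10 = 1052 ≡ 12.
  S = (12, 12, 12) ≠ 0, so r is not a codeword (an error is present).
Step 3: locate the error. For a single error e at position i, S_ℓ = v_i·e·α_i^ℓ, so α_err = S_1/S_0.
  S_0^{−1} = 12^{−1} = 12 (mod 13), so α_err = 12·12 = 144 ≡ 1 = α_3. Error position i = 3.
  Consistency check: S_2/S_1 = 12·12 = 144 ≡ 1 = α_err ✓ (single-error assumption holds).
Step 4: error magnitude e = S_0/v_3 = S_0·∏_{j≠3}(α_3 − α_j) = 12·10 = 120 ≡ 3 (mod 13).
Step 5: correct position 3: c_3 = r_3 − e = 2 − 3 ≡ 12 (mod 13). Hence c = [8, 1, 12, 3, 10].
  Check: interpolating c through the α_i gives m(x) = 6 + 6·x (degree < 2) with m(α_i) = c_i for every i, so c is indeed a codeword.


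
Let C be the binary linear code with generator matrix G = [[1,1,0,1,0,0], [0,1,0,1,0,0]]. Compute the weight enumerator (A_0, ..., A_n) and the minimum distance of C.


Weight distribution: A_0 = 1, A_1 = 1, A_2 = 1, A_3 = 1. Minimum distance d = 1.

Enumerate all 2^2 = 4 messages m ∈ F_2^2.
For each, compute codeword c = mG in F_2^6, then tally its weight.
  m = 00 → c = 000000, weight = 0.
  m = 10 → c = 110100, weight = 3.
  m = 01 → c = 010100, weight = 2.
  m = 11 → c = 100000, weight = 1.
Tally weights:
  weight 0: 1 codewords.
  weight 1: 1 codewords.
  weight 2: 1 codewords.
  weight 3: 1 codewords.
Minimum distance d = smallest w > 0 with A_w > 0 = 1.
Sanity: Σ A_w = 4 = 2^2 = 4 ✓.


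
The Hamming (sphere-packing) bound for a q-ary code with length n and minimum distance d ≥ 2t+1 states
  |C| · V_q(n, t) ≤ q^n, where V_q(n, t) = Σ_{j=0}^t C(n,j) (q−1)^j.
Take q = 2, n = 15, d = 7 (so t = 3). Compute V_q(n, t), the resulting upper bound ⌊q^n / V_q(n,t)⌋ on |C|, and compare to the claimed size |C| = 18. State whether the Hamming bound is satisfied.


V_q(n, t) = 576, q^n = 32768, Hamming bound = 56, |C| = 18 ≤ bound (satisfied).

Step 1: Compute V_q(n, t) = Σ_{j=0}^3 C(n, j) (q−1)^j.
  j = 0: C(15,0)·(1)^0 = 1·1 = 1.
  j = 1: C(15,1)·(1)^1 = 15·1 = 15.
  j = 2: C(15,2)·(1)^2 = 105·1 = 105.
  j = 3: C(15,3)·(1)^3 = 455·1 = 455.
  V_q(n, t) = 1 + 15 + 105 + 455 = 576.
Step 2: q^n = 2^15 = 32768.
Step 3: Hamming bound ⌊q^n / V_q(n,t)⌋ = ⌊32768/576⌋ = 56.
Step 4: Compare |C| = 18 to 56: satisfied.
The claimed |C| lies below the Hamming bound.


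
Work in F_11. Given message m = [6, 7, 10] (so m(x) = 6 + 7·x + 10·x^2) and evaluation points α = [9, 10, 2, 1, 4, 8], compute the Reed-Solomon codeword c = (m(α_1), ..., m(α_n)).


c = [10, 9, 5, 1, 7, 9]

Message polynomial: m(x) = 6 + 7·x + 10·x^2 (mod 11).
For each evaluation point α_i, compute m(α_i) mod 11:
  α_1 = 9: Horner steps 10 → 9 → 10, so m(9) = 10.
  α_2 = 10: Horner steps 10 → 8 → 9, so m(10) = 9.
  α_3 = 2: Horner steps 10 → 5 → 5, so m(2) = 5.
  α_4 = 1: Horner steps 10 → 6 → 1, so m(1) = 1.
  α_5 = 4: Horner steps 10 → 3 → 7, so m(4) = 7.
  α_6 = 8: Horner steps 10 → 10 → 9, so m(8) = 9.
Codeword c = [10, 9, 5, 1, 7, 9] ∈ F_11^6.


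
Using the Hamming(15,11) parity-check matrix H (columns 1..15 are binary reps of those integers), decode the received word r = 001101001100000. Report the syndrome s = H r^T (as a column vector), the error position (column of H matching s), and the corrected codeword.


s = (0, 0, 1, 0)^T, error position = 2, corrected codeword c = 011101001100000

Compute s = H r^T mod 2 one row at a time:
  s_1 = 0 + 1 + 1 + 0 + 0 + 0 + 0 + 0 = 2 ≡ 0 (mod 2).
  s_2 = 1 + 0 + 1 + 0 + 0 + 0 + 0 + 0 = 2 ≡ 0 (mod 2).
  s_3 = 0 + 1 + 1 + 0 + 1 + 0 + 0 + 0 = 3 ≡ 1 (mod 2).
  s_4 = 0 + 1 + 0 + 0 + 1 + 0 + 0 + 0 = 2 ≡ 0 (mod 2).
s = (0, 0, 1, 0)^T — this equals column 2 of H (binary 0010), so error is at position 2.
Correct: flip bit 2 of r = 001101001100000 to get c = 011101001100000.


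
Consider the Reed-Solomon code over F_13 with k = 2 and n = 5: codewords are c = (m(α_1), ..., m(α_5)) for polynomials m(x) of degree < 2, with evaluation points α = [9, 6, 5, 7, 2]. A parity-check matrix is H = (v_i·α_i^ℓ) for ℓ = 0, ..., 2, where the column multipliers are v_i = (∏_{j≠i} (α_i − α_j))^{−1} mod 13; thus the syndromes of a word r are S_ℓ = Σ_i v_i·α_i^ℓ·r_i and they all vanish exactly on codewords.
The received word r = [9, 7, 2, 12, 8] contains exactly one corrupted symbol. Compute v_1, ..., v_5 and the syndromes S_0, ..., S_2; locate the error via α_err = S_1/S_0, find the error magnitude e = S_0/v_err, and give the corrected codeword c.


S = (2, 4, 8), error at position 5, error magnitude e = 8, c = [9, 7, 2, 12, 0].

Step 1: column multipliers v_i = (∏_{j≠i}(α_i − α_j))^{−1} mod 13.
  i = 1 (α = 9): (9−6)(9−5)(9−7)(9−2) = 3·4·2·7 = 168 ≡ 12, so v_1 = 12^{−1} = 12 (mod 13).
  i = 2 (α = 6): (6−9)(6−5)(6−7)(6−2) = (−3)·1·(−1)·4 = 12 ≡ 12, so v_2 = 12^{−1} = 12 (mod 13).
  i = 3 (α = 5): (5−9)(5−6)(5−7)(5−2) = (−4)·(−1)·(−2)·3 = −24 ≡ 2, so v_3 = 2^{−1} = 7 (mod 13).
  i = 4 (α = 7): (7−9)(7−6)(7−5)(7−2) = (−2)·1·2·5 = −20 ≡ 6, so v_4 = 6^{−1} = 11 (mod 13).
  i = 5 (α = 2): (2−9)(2−6)(2−5)(2−7) = (−7)·(−4)·(−3)·(−5) = 420 ≡ 4, so v_5 = 4^{−1} = 10 (mod 13).
  v = [12, 12, 7, 11, 10].
Step 2: syndromes of r = [9, 7, 2, 12, 8] (all sums mod 13).
  S_0 = Σ v_i r_i = 12·9 + 12·7 + 7·2 + 11·12 + 10·8 = 418 ≡ 2.
  S_1 = Σ v_i α_i r_i = 12·9·9 + 12·6·7 + 7·5·2 + 11·7·12 + 10·2·8 = 2630 ≡ 4.
  α_i^2 mod 13 = [3, 10, 12, 10, 4].
  S_2 = Σ v_i α_i^2 r_i = 12·3·9 + 12·10·7 + 7·12·2 + 11·10·12 + 10·4·8 = 2972 ≡ 8.
  S = (2, 4, 8) ≠ 0, so r is not a codeword (an error is present).
Step 3: locate the error. For a single error e at position i, S_ℓ = v_i·e·α_i^ℓ, so α_err = S_1/S_0.
  S_0^{−1} = 2^{−1} = 7 (mod 13), so α_err = 4·7 = 28 ≡ 2 = α_5. Error position i = 5.
  Consistency check: S_2/S_1 = 8·10 = 80 ≡ 2 = α_err ✓ (single-error assumption holds).
Step 4: error magnitude e = S_0/v_5 = S_0·∏_{j≠5}(α_5 − α_j) = 2·4 = 8 ≡ 8 (mod 13).
Step 5: correct position 5: c_5 = r_5 − e = 8 − 8 ≡ 0 (mod 13). Hence c = [9, 7, 2, 12, 0].
  Check: interpolating c through the α_i gives m(x) = 3 + 5·x (degree < 2) with m(α_i) = c_i for every i, so c is indeed a codeword.


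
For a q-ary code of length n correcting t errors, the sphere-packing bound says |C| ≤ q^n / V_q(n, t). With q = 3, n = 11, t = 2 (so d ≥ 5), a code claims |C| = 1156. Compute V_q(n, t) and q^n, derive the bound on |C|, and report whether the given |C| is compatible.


V_q(n, t) = 243, q^n = 177147, Hamming bound = 729, |C| = 1156 > bound (violated).

Step 1: Compute V_q(n, t) = Σ_{j=0}^2 C(n, j) (q−1)^j.
  j = 0: C(11,0)·(2)^0 = 1·1 = 1.
  j = 1: C(11,1)·(2)^1 = 11·2 = 22.
  j = 2: C(11,2)·(2)^2 = 55·4 = 220.
  V_q(n, t) = 1 + 22 + 220 = 243.
Step 2: q^n = 3^11 = 177147.
Step 3: Hamming bound ⌊q^n / V_q(n,t)⌋ = ⌊177147/243⌋ = 729.
Step 4: Compare |C| = 1156 to 729: violated.
The claimed |C| lies above the Hamming bound, so no 3-ary code of length 11 with d ≥ 5 can have 1156 codewords.


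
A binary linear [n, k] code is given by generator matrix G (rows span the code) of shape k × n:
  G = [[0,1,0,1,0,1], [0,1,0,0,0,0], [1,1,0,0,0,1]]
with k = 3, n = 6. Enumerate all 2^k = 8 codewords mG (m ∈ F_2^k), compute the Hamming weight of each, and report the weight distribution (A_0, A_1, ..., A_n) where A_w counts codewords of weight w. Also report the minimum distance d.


Weight distribution: A_0 = 1, A_1 = 1, A_2 = 3, A_3 = 3. Minimum distance d = 1.

Enumerate all 2^3 = 8 messages m ∈ F_2^3.
For each, compute codeword c = mG in F_2^6, then tally its weight.
  m = 000 → c = 000000, weight = 0.
  m = 100 → c = 010101, weight = 3.
  m = 010 → c = 010000, weight = 1.
  m = 110 → c = 000101, weight = 2.
  m = 001 → c = 110001, weight = 3.
  m = 101 → c = 100100, weight = 2.
  m = 011 → c = 100001, weight = 2.
  m = 111 → c = 110100, weight = 3.
Tally weights:
  weight 0: 1 codewords.
  weight 1: 1 codewords.
  weight 2: 3 codewords.
  weight 3: 3 codewords.
Minimum distance d = smallest w > 0 with A_w > 0 = 1.
Sanity: Σ A_w = 8 = 2^3 = 8 ✓.


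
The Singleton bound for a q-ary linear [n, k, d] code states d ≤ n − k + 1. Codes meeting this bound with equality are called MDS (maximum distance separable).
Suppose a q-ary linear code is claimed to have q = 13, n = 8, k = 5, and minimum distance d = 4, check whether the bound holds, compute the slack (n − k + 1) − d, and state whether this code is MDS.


Singleton RHS = n − k + 1 = 4, slack = 0, bound satisfied, MDS.

Singleton bound: d ≤ n − k + 1.
Here n = 8, k = 5, so n − k + 1 = 4.
Given d = 4, check d ≤ 4: YES.
Slack = (n − k + 1) − d = 0.
The code is MDS (slack = 0).
Description: the claimed parameters are [8, 5, 4]_13; such a code would be MDS (meets Singleton bound).


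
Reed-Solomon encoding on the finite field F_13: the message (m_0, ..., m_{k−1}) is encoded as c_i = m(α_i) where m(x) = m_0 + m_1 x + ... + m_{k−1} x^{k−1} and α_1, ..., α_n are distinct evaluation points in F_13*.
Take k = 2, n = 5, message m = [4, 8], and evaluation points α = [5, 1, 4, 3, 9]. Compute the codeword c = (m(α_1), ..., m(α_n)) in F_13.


c = [5, 12, 10, 2, 11]

Message polynomial: m(x) = 4 + 8·x (mod 13).
For each evaluation point α_i, compute m(α_i) mod 13:
  α_1 = 5: Horner steps 8 → 5, so m(5) = 5.
  α_2 = 1: Horner steps 8 → 12, so m(1) = 12.
  α_3 = 4: Horner steps 8 → 10, so m(4) = 10.
  α_4 = 3: Horner steps 8 → 2, so m(3) = 2.
  α_5 = 9: Horner steps 8 → 11, so m(9) = 11.
Codeword c = [5, 12, 10, 2, 11] ∈ F_13^5.


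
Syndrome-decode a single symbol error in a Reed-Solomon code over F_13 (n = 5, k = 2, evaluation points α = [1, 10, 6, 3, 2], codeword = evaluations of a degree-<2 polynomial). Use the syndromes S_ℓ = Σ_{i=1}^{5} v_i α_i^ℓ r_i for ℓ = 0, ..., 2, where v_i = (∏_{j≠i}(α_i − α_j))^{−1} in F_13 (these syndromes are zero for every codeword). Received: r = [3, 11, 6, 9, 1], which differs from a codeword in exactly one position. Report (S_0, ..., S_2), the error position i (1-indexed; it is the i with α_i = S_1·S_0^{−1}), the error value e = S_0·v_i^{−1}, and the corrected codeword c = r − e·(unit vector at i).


S = (12, 10, 4), error at position 4, error magnitude e = 10, c = [3, 11, 6, 12, 1].

Step 1: column multipliers v_i = (∏_{j≠i}(α_i − α_j))^{−1} mod 13.
  i = 1 (α = 1): (1−10)(1−6)(1−3)(1−2) = (−9)·(−5)·(−2)·(−1) = 90 ≡ 12, so v_1 = 12^{−1} = 12 (mod 13).
  i = 2 (α = 10): (10−1)(10−6)(10−3)(10−2) = 9·4·7·8 = 2016 ≡ 1, so v_2 = 1^{−1} = 1 (mod 13).
  i = 3 (α = 6): (6−1)(6−10)(6−3)(6−2) = 5·(−4)·3·4 = −240 ≡ 7, so v_3 = 7^{−1} = 2 (mod 13).
  i = 4 (α = 3): (3−1)(3−10)(3−6)(3−2) = 2·(−7)·(−3)·1 = 42 ≡ 3, so v_4 = 3^{−1} = 9 (mod 13).
  i = 5 (α = 2): (2−1)(2−10)(2−6)(2−3) = 1·(−8)·(−4)·(−1) = −32 ≡ 7, so v_5 = 7^{−1} = 2 (mod 13).
  v = [12, 1, 2, 9, 2].
Step 2: syndromes of r = [3, 11, 6, 9, 1] (all sums mod 13).
  S_0 = Σ v_i r_i = 12·3 + 1·11 + 2·6 + 9·9 + 2·1 = 142 ≡ 12.
  S_1 = Σ v_i α_i r_i = 12·1·3 + 1·10·11 + 2·6·6 + 9·3·9 + 2·2·1 = 465 ≡ 10.
  α_i^2 mod 13 = [1, 9, 10, 9, 4].
  S_2 = Σ v_i α_i^2 r_i = 12·1·3 + 1·9·11 + 2·10·6 + 9·9·9 + 2·4·1 = 992 ≡ 4.
  S = (12, 10, 4) ≠ 0, so r is not a codeword (an error is present).
Step 3: locate the error. For a single error e at position i, S_ℓ = v_i·e·α_i^ℓ, so α_err = S_1/S_0.
  S_0^{−1} = 12^{−1} = 12 (mod 13), so α_err = 10·12 = 120 ≡ 3 = α_4. Error position i = 4.
  Consistency check: S_2/S_1 = 4·4 = 16 ≡ 3 = α_err ✓ (single-error assumption holds).
Step 4: error magnitude e = S_0/v_4 = S_0·∏_{j≠4}(α_4 − α_j) = 12·3 = 36 ≡ 10 (mod 13).
Step 5: correct position 4: c_4 = r_4 − e = 9 − 10 ≡ 12 (mod 13). Hence c = [3, 11, 6, 12, 1].
  Check: interpolating c through the α_i gives m(x) = 5 + 11·x (degree < 2) with m(α_i) = c_i for every i, so c is indeed a codeword.


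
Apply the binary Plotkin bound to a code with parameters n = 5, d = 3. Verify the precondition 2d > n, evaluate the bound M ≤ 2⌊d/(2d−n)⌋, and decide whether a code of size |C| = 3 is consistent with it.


Plotkin bound M ≤ 6; given |C| = 3 ≤ bound (satisfied).

Check applicability: 2d = 6, n = 5.
2d − n = 1 > 0, so Plotkin applies.
Compute d/(2d−n) = 3/1 ≈ 3.0000.
⌊d/(2d−n)⌋ = 3.
Plotkin bound: M ≤ 2·3 = 6.
Given |C| = 3, check: satisfied.
This |C| is below the Plotkin bound.


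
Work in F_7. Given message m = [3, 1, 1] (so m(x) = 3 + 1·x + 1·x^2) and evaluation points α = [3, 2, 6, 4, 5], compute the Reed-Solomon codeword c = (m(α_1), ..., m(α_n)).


c = [1, 2, 3, 2, 5]

Message polynomial: m(x) = 3 + 1·x + 1·x^2 (mod 7).
For each evaluation point α_i, compute m(α_i) mod 7:
  α_1 = 3: Horner steps 1 → 4 → 1, so m(3) = 1.
  α_2 = 2: Horner steps 1 → 3 → 2, so m(2) = 2.
  α_3 = 6: Horner steps 1 → 0 → 3, so m(6) = 3.
  α_4 = 4: Horner steps 1 → 5 → 2, so m(4) = 2.
  α_5 = 5: Horner steps 1 → 6 → 5, so m(5) = 5.
Codeword c = [1, 2, 3, 2, 5] ∈ F_7^5.


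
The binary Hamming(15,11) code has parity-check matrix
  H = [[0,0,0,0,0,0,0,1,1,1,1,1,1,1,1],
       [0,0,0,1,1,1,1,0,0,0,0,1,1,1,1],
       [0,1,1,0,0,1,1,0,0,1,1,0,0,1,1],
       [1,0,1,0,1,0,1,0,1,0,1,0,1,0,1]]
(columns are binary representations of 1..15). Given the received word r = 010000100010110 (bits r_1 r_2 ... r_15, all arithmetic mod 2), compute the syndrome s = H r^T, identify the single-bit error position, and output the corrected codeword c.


s = (1, 1, 0, 1)^T, error position = 13, corrected codeword c = 010000100010010

Compute s = H r^T mod 2 one row at a time:
  s_1 = 0 + 0 + 0 + 1 + 0 + 1 + 1 + 0 = 3 ≡ 1 (mod 2).
  s_2 = 0 + 0 + 0 + 1 + 0 + 1 + 1 + 0 = 3 ≡ 1 (mod 2).
  s_3 = 1 + 0 + 0 + 1 + 0 + 1 + 1 + 0 = 4 ≡ 0 (mod 2).
  s_4 = 0 + 0 + 0 + 1 + 0 + 1 + 1 + 0 = 3 ≡ 1 (mod 2).
s = (1, 1, 0, 1)^T — this equals column 13 of H (binary 1101), so error is at position 13.
Correct: flip bit 13 of r = 010000100010110 to get c = 010000100010010.


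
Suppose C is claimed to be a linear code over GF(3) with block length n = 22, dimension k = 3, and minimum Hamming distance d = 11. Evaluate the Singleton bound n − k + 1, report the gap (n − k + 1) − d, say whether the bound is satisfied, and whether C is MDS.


Singleton RHS = n − k + 1 = 20, slack = 9, bound satisfied, not MDS.

Singleton bound: d ≤ n − k + 1.
Here n = 22, k = 3, so n − k + 1 = 20.
Given d = 11, check d ≤ 20: YES.
Slack = (n − k + 1) − d = 9.
The code is NOT MDS (slack = 9 > 0).
Description: the claimed parameters are [22, 3, 11]_3; such a code would be non-MDS.


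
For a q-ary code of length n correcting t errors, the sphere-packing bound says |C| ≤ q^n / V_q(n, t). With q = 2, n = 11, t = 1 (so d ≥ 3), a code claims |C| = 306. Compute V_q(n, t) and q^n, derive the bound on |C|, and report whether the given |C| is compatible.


V_q(n, t) = 12, q^n = 2048, Hamming bound = 170, |C| = 306 > bound (violated).

Step 1: Compute V_q(n, t) = Σ_{j=0}^1 C(n, j) (q−1)^j.
  j = 0: C(11,0)·(1)^0 = 1·1 = 1.
  j = 1: C(11,1)·(1)^1 = 11·1 = 11.
  V_q(n, t) = 1 + 11 = 12.
Step 2: q^n = 2^11 = 2048.
Step 3: Hamming bound ⌊q^n / V_q(n,t)⌋ = ⌊2048/12⌋ = 170.
Step 4: Compare |C| = 306 to 170: violated.
The claimed |C| lies above the Hamming bound, so no 2-ary code of length 11 with d ≥ 3 can have 306 codewords.


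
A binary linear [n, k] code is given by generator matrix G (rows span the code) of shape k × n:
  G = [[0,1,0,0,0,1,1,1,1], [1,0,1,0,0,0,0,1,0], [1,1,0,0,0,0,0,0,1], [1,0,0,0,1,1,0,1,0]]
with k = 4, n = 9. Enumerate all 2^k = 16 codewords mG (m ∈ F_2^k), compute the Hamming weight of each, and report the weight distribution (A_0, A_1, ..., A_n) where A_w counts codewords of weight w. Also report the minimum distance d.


Weight distribution: A_0 = 1, A_2 = 1, A_3 = 4, A_4 = 3, A_5 = 4, A_6 = 3. Minimum distance d = 2.

Enumerate all 2^4 = 16 messages m ∈ F_2^4.
For each, compute codeword c = mG in F_2^9, then tally its weight.
  m = 0000 → c = 000000000, weight = 0.
  m = 1000 → c = 010001111, weight = 5.
  m = 0100 → c = 101000010, weight = 3.
  m = 1100 → c = 111001101, weight = 6.
  m = 0010 → c = 110000001, weight = 3.
  m = 1010 → c = 100001110, weight = 4.
  m = 0110 → c = 011000011, weight = 4.
  m = 1110 → c = 001001100, weight = 3.
  m = 0001 → c = 100011010, weight = 4.
  m = 1001 → c = 110010101, weight = 5.
  m = 0101 → c = 001011000, weight = 3.
  m = 1101 → c = 011010111, weight = 6.
  m = 0011 → c = 010011011, weight = 5.
  m = 1011 → c = 000010100, weight = 2.
  m = 0111 → c = 111011001, weight = 6.
  m = 1111 → c = 101010110, weight = 5.
Tally weights:
  weight 0: 1 codewords.
  weight 2: 1 codewords.
  weight 3: 4 codewords.
  weight 4: 3 codewords.
  weight 5: 4 codewords.
  weight 6: 3 codewords.
Minimum distance d = smallest w > 0 with A_w > 0 = 2.
Sanity: Σ A_w = 16 = 2^4 = 16 ✓.


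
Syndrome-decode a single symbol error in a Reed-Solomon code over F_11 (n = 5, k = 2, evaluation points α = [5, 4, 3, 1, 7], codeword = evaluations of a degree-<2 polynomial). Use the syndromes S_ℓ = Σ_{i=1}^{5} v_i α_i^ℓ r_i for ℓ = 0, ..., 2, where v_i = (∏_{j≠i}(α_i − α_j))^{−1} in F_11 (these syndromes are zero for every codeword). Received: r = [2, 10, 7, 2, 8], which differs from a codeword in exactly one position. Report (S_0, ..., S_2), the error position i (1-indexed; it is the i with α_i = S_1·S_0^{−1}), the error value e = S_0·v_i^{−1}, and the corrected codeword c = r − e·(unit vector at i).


S = (1, 1, 1), error at position 4, error magnitude e = 1, c = [2, 10, 7, 1, 8].

Step 1: column multipliers v_i = (∏_{j≠i}(α_i − α_j))^{−1} mod 11.
  i = 1 (α = 5): (5−4)(5−3)(5−1)(5−7) = 1·2·4·(−2) = −16 ≡ 6, so v_1 = 6^{−1} = 2 (mod 11).
  i = 2 (α = 4): (4−5)(4−3)(4−1)(4−7) = (−1)·1·3·(−3) = 9 ≡ 9, so v_2 = 9^{−1} = 5 (mod 11).
  i = 3 (α = 3): (3−5)(3−4)(3−1)(3−7) = (−2)·(−1)·2·(−4) = −16 ≡ 6, so v_3 = 6^{−1} = 2 (mod 11).
  i = 4 (α = 1): (1−5)(1−4)(1−3)(1−7) = (−4)·(−3)·(−2)·(−6) = 144 ≡ 1, so v_4 = 1^{−1} = 1 (mod 11).
  i = 5 (α = 7): (7−5)(7−4)(7−3)(7−1) = 2·3·4·6 = 144 ≡ 1, so v_5 = 1^{−1} = 1 (mod 11).
  v = [2, 5, 2, 1, 1].
Step 2: syndromes of r = [2, 10, 7, 2, 8] (all sums mod 11).
  S_0 = Σ v_i r_i = 2·2 + 5·10 + 2·7 + 1·2 + 1·8 = 78 ≡ 1.
  S_1 = Σ v_i α_i r_i = 2·5·2 + 5·4·10 + 2·3·7 + 1·1·2 + 1·7·8 = 320 ≡ 1.
  α_i^2 mod 11 = [3, 5, 9, 1, 5].
  S_2 = Σ v_i α_i^2 r_i = 2·3·2 + 5·5·10 + 2·9·7 + 1·1·2 + 1·5·8 = 430 ≡ 1.
  S = (1, 1, 1) ≠ 0, so r is not a codeword (an error is present).
Step 3: locate the error. For a single error e at position i, S_ℓ = v_i·e·α_i^ℓ, so α_err = S_1/S_0.
  S_0^{−1} = 1^{−1} = 1 (mod 11), so α_err = 1·1 = 1 ≡ 1 = α_4. Error position i = 4.
  Consistency check: S_2/S_1 = 1·1 = 1 ≡ 1 = α_err ✓ (single-error assumption holds).
Step 4: error magnitude e = S_0/v_4 = S_0·∏_{j≠4}(α_4 − α_j) = 1·1 = 1 ≡ 1 (mod 11).
Step 5: correct position 4: c_4 = r_4 − e = 2 − 1 ≡ 1 (mod 11). Hence c = [2, 10, 7, 1, 8].
  Check: interpolating c through the α_i gives m(x) = 9 + 3·x (degree < 2) with m(α_i) = c_i for every i, so c is indeed a codeword.


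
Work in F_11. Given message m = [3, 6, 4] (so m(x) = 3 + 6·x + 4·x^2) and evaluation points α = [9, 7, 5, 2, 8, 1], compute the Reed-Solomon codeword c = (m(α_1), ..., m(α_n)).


c = [7, 10, 1, 9, 10, 2]

Message polynomial: m(x) = 3 + 6·x + 4·x^2 (mod 11).
For each evaluation point α_i, compute m(α_i) mod 11:
  α_1 = 9: Horner steps 4 → 9 → 7, so m(9) = 7.
  α_2 = 7: Horner steps 4 → 1 → 10, so m(7) = 10.
  α_3 = 5: Horner steps 4 → 4 → 1, so m(5) = 1.
  α_4 = 2: Horner steps 4 → 3 → 9, so m(2) = 9.
  α_5 = 8: Horner steps 4 → 5 → 10, so m(8) = 10.
  α_6 = 1: Horner steps 4 → 10 → 2, so m(1) = 2.
Codeword c = [7, 10, 1, 9, 10, 2] ∈ F_11^6.


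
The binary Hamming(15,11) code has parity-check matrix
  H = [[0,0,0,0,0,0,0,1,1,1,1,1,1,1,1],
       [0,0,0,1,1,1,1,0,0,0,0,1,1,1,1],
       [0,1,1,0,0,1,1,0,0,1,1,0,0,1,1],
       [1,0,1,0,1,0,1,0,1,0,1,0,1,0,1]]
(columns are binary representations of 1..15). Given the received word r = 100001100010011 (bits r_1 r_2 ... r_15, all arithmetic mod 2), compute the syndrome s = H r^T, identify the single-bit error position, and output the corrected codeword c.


s = (1, 0, 1, 0)^T, error position = 10, corrected codeword c = 100001100110011

Compute s = H r^T mod 2 one row at a time:
  s_1 = 0 + 0 + 0 + 1 + 0 + 0 + 1 + 1 = 3 ≡ 1 (mod 2).
  s_2 = 0 + 0 + 1 + 1 + 0 + 0 + 1 + 1 = 4 ≡ 0 (mod 2).
  s_3 = 0 + 0 + 1 + 1 + 0 + 1 + 1 + 1 = 5 ≡ 1 (mod 2).
  s_4 = 1 + 0 + 0 + 1 + 0 + 1 + 0 + 1 = 4 ≡ 0 (mod 2).
s = (1, 0, 1, 0)^T — this equals column 10 of H (binary 1010), so error is at position 10.
Correct: flip bit 10 of r = 100001100010011 to get c = 100001100110011.


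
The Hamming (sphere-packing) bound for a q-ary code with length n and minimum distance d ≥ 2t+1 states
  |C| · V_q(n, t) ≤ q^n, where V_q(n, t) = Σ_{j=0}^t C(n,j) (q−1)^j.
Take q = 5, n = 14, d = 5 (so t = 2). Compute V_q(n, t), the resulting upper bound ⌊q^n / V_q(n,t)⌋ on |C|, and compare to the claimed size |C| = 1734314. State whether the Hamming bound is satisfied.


V_q(n, t) = 1513, q^n = 6103515625, Hamming bound = 4034048, |C| = 1734314 ≤ bound (satisfied).

Step 1: Compute V_q(n, t) = Σ_{j=0}^2 C(n, j) (q−1)^j.
  j = 0: C(14,0)·(4)^0 = 1·1 = 1.
  j = 1: C(14,1)·(4)^1 = 14·4 = 56.
  j = 2: C(14,2)·(4)^2 = 91·16 = 1456.
  V_q(n, t) = 1 + 56 + 1456 = 1513.
Step 2: q^n = 5^14 = 6103515625.
Step 3: Hamming bound ⌊q^n / V_q(n,t)⌋ = ⌊6103515625/1513⌋ = 4034048.
Step 4: Compare |C| = 1734314 to 4034048: satisfied.
The claimed |C| lies below the Hamming bound.


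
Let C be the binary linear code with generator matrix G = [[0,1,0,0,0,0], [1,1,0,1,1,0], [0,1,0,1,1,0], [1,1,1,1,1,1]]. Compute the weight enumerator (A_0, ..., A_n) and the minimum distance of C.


Weight distribution: A_0 = 1, A_1 = 2, A_2 = 3, A_3 = 4, A_4 = 3, A_5 = 2, A_6 = 1. Minimum distance d = 1.

Enumerate all 2^4 = 16 messages m ∈ F_2^4.
For each, compute codeword c = mG in F_2^6, then tally its weight.
  m = 0000 → c = 000000, weight = 0.
  m = 1000 → c = 010000, weight = 1.
  m = 0100 → c = 110110, weight = 4.
  m = 1100 → c = 100110, weight = 3.
  m = 0010 → c = 010110, weight = 3.
  m = 1010 → c = 000110, weight = 2.
  m = 0110 → c = 100000, weight = 1.
  m = 1110 → c = 110000, weight = 2.
  m = 0001 → c = 111111, weight = 6.
  m = 1001 → c = 101111, weight = 5.
  m = 0101 → c = 001001, weight = 2.
  m = 1101 → c = 011001, weight = 3.
  m = 0011 → c = 101001, weight = 3.
  m = 1011 → c = 111001, weight = 4.
  m = 0111 → c = 011111, weight = 5.
  m = 1111 → c = 001111, weight = 4.
Tally weights:
  weight 0: 1 codewords.
  weight 1: 2 codewords.
  weight 2: 3 codewords.
  weight 3: 4 codewords.
  weight 4: 3 codewords.
  weight 5: 2 codewords.
  weight 6: 1 codewords.
Minimum distance d = smallest w > 0 with A_w > 0 = 1.
Sanity: Σ A_w = 16 = 2^4 = 16 ✓.


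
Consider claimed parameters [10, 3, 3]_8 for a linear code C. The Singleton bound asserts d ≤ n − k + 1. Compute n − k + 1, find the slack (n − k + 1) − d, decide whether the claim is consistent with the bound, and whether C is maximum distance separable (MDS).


Singleton RHS = n − k + 1 = 8, slack = 5, bound satisfied, not MDS.

Singleton bound: d ≤ n − k + 1.
Here n = 10, k = 3, so n − k + 1 = 8.
Given d = 3, check d ≤ 8: YES.
Slack = (n − k + 1) − d = 5.
The code is NOT MDS (slack = 5 > 0).
Description: the claimed parameters are [10, 3, 3]_8; such a code would be non-MDS.


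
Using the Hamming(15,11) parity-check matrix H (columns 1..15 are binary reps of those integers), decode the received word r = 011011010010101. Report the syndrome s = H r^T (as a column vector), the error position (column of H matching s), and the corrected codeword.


s = (0, 0, 1, 1)^T, error position = 3, corrected codeword c = 010011010010101

Compute s = H r^T mod 2 one row at a time:
  s_1 = 1 + 0 + 0 + 1 + 0 + 1 + 0 + 1 = 4 ≡ 0 (mod 2).
  s_2 = 0 + 1 + 1 + 0 + 0 + 1 + 0 + 1 = 4 ≡ 0 (mod 2).
  s_3 = 1 + 1 + 1 + 0 + 0 + 1 + 0 + 1 = 5 ≡ 1 (mod 2).
  s_4 = 0 + 1 + 1 + 0 + 0 + 1 + 1 + 1 = 5 ≡ 1 (mod 2).
s = (0, 0, 1, 1)^T — this equals column 3 of H (binary 0011), so error is at position 3.
Correct: flip bit 3 of r = 011011010010101 to get c = 010011010010101.


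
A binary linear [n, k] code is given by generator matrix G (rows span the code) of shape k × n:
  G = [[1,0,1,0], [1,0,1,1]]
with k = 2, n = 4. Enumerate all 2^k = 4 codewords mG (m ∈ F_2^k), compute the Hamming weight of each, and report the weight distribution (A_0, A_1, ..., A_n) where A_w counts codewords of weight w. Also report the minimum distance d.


Weight distribution: A_0 = 1, A_1 = 1, A_2 = 1, A_3 = 1. Minimum distance d = 1.

Enumerate all 2^2 = 4 messages m ∈ F_2^2.
For each, compute codeword c = mG in F_2^4, then tally its weight.
  m = 00 → c = 0000, weight = 0.
  m = 10 → c = 1010, weight = 2.
  m = 01 → c = 1011, weight = 3.
  m = 11 → c = 0001, weight = 1.
Tally weights:
  weight 0: 1 codewords.
  weight 1: 1 codewords.
  weight 2: 1 codewords.
  weight 3: 1 codewords.
Minimum distance d = smallest w > 0 with A_w > 0 = 1.
Sanity: Σ A_w = 4 = 2^2 = 4 ✓.


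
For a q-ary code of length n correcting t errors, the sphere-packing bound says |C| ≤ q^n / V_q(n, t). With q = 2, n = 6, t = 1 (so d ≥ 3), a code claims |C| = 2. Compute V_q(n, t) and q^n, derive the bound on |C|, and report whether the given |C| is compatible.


V_q(n, t) = 7, q^n = 64, Hamming bound = 9, |C| = 2 ≤ bound (satisfied).

Step 1: Compute V_q(n, t) = Σ_{j=0}^1 C(n, j) (q−1)^j.
  j = 0: C(6,0)·(1)^0 = 1·1 = 1.
  j = 1: C(6,1)·(1)^1 = 6·1 = 6.
  V_q(n, t) = 1 + 6 = 7.
Step 2: q^n = 2^6 = 64.
Step 3: Hamming bound ⌊q^n / V_q(n,t)⌋ = ⌊64/7⌋ = 9.
Step 4: Compare |C| = 2 to 9: satisfied.
The claimed |C| lies below the Hamming bound.


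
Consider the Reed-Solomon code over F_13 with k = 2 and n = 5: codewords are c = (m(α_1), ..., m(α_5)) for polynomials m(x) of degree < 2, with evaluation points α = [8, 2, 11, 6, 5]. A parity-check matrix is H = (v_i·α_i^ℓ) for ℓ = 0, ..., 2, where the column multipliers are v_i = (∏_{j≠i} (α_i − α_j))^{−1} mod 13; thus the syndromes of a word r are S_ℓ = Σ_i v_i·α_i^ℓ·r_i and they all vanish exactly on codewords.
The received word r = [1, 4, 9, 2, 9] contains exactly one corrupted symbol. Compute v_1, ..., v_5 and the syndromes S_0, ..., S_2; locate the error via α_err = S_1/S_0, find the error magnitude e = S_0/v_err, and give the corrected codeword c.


S = (4, 5, 3), error at position 3, error magnitude e = 3, c = [1, 4, 6, 2, 9].

Step 1: column multipliers v_i = (∏_{j≠i}(α_i − α_j))^{−1} mod 13.
  i = 1 (α = 8): (8−2)(8−11)(8−6)(8−5) = 6·(−3)·2·3 = −108 ≡ 9, so v_1 = 9^{−1} = 3 (mod 13).
  i = 2 (α = 2): (2−8)(2−11)(2−6)(2−5) = (−6)·(−9)·(−4)·(−3) = 648 ≡ 11, so v_2 = 11^{−1} = 6 (mod 13).
  i = 3 (α = 11): (11−8)(11−2)(11−6)(11−5) = 3·9·5·6 = 810 ≡ 4, so v_3 = 4^{−1} = 10 (mod 13).
  i = 4 (α = 6): (6−8)(6−2)(6−11)(6−5) = (−2)·4·(−5)·1 = 40 ≡ 1, so v_4 = 1^{−1} = 1 (mod 13).
  i = 5 (α = 5): (5−8)(5−2)(5−11)(5−6) = (−3)·3·(−6)·(−1) = −54 ≡ 11, so v_5 = 11^{−1} = 6 (mod 13).
  v = [3, 6, 10, 1, 6].
Step 2: syndromes of r = [1, 4, 9, 2, 9] (all sums mod 13).
  S_0 = Σ v_i r_i = 3·1 + 6·4 + 10·9 + 1·2 + 6·9 = 173 ≡ 4.
  S_1 = Σ v_i α_i r_i = 3·8·1 + 6·2·4 + 10·11·9 + 1·6·2 + 6·5·9 = 1344 ≡ 5.
  α_i^2 mod 13 = [12, 4, 4, 10, 12].
  S_2 = Σ v_i α_i^2 r_i = 3·12·1 + 6·4·4 + 10·4·9 + 1·10·2 + 6·12·9 = 1160 ≡ 3.
  S = (4, 5, 3) ≠ 0, so r is not a codeword (an error is present).
Step 3: locate the error. For a single error e at position i, S_ℓ = v_i·e·α_i^ℓ, so α_err = S_1/S_0.
  S_0^{−1} = 4^{−1} = 10 (mod 13), so α_err = 5·10 = 50 ≡ 11 = α_3. Error position i = 3.
  Consistency check: S_2/S_1 = 3·8 = 24 ≡ 11 = α_err ✓ (single-error assumption holds).
Step 4: error magnitude e = S_0/v_3 = S_0·∏_{j≠3}(α_3 − α_j) = 4·4 = 16 ≡ 3 (mod 13).
Step 5: correct position 3: c_3 = r_3 − e = 9 − 3 ≡ 6 (mod 13). Hence c = [1, 4, 6, 2, 9].
  Check: interpolating c through the α_i gives m(x) = 5 + 6·x (degree < 2) with m(α_i) = c_i for every i, so c is indeed a codeword.
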